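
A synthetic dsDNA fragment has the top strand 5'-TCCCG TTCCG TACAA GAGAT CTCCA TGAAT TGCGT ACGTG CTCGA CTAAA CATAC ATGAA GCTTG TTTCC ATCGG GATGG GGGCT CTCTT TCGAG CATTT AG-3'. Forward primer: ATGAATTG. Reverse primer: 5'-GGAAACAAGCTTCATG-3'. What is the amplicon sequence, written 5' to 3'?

Scanning the template, ATGAATTG occurs at positions 25–32; this primer anneals to the bottom strand there with its 3' end pointing downstream.
The reverse primer's reverse complement is CATGAAGCTTGTTTCC, which matches the template at positions 55–70.
The product is the template from position 25 through 70 (46 bp).

5'-ATGAATTGCGTACGTGCTCGACTAAACATACATGAAGCTTGTTTCC-3'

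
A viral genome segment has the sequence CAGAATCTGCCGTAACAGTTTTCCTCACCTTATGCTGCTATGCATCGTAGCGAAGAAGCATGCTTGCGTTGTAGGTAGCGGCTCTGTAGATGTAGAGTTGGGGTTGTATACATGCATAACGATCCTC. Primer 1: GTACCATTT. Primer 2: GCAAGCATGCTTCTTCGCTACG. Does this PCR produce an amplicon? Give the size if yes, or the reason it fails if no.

No product — primer 1 has no binding site in the template.

Primer 1 (GTACCATTT) does not match the top strand, and its reverse complement AAATGGTAC does not match either.
With no annealing site for primer 1, no amplification occurs.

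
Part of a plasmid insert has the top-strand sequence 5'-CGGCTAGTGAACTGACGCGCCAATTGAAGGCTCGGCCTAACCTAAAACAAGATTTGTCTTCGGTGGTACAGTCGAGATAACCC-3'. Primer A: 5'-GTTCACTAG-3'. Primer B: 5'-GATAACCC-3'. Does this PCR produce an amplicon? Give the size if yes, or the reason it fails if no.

No product — the primers' 3' ends point away from each other.

Primer A (GTTCACTAG) has reverse complement CTAGTGAAC, which matches the top strand at positions 4–12; primer A anneals to the top strand there with its 3' end pointing upstream toward position 4.
Primer B (GATAACCC) matches the top strand directly at positions 76–83; it anneals to the bottom strand with its 3' end pointing downstream toward position 83.
The 3' ends diverge (primer A extends toward position 1, primer B toward position 83), so the primers never converge on a shared product.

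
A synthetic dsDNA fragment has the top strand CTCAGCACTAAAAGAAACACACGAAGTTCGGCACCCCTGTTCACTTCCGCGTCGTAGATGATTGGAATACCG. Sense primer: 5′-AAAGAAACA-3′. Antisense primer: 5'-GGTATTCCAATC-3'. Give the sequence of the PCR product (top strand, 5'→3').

Scanning the template, AAAGAAACA occurs at positions 11–19; this primer anneals to the bottom strand there with its 3' end pointing downstream.
Taking the reverse complement of GGTATTCCAATC gives GATTGGAATACC, found at positions 60–71 on the template; the primer anneals here to the top strand with its 3' end pointing upstream.
The product is the template from position 11 through 71 (61 bp).

5'-AAAGAAACACACGAAGTTCGGCACCCCTGTTCACTTCCGCGTCGTAGATGATTGGAATACC-3'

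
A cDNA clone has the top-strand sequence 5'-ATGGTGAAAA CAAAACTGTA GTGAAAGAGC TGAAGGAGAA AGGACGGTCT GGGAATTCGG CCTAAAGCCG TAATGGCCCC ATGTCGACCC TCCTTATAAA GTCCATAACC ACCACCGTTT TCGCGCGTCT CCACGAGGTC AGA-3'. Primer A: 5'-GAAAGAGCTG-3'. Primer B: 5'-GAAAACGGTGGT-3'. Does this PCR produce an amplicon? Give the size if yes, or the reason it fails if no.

Primer A (GAAAGAGCTG) matches the top strand at positions 23–32; it acts as a forward primer.
Primer B's reverse complement is ACCACCGTTTTC, matching the top strand at positions 111–122; it acts as a reverse primer.
The 3' ends face each other across positions 23–122, giving a 100 bp product.

Yes — a 100 bp product.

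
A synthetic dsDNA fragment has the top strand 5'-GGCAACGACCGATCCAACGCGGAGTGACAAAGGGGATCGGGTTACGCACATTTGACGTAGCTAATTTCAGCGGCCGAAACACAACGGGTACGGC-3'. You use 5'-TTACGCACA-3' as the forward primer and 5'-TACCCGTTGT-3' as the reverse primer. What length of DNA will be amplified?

The forward primer matches the template at positions 42–50.
Reverse complement of the reverse primer: ACAACGGGTA. This occurs on the top strand at positions 81–90.
Product length = (reverse-primer end) − (forward-primer start) + 1 = 90 − 42 + 1 = 49 bp.

49 bp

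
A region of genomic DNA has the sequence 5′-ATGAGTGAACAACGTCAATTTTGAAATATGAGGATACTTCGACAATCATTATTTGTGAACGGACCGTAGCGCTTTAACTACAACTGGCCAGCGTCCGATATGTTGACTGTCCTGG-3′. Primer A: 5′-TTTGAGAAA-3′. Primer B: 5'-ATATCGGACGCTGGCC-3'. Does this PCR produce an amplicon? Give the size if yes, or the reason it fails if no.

No product — primer A has no binding site in the template.

Primer A (TTTGAGAAA) does not match the top strand, and its reverse complement TTTCTCAAA does not match either.
With no annealing site for primer A, no amplification occurs.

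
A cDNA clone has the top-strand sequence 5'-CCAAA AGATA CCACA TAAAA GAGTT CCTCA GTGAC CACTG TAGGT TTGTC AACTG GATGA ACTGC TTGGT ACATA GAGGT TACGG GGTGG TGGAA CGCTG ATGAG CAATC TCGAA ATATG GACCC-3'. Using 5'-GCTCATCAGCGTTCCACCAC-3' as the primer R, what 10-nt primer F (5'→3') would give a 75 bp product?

The reverse primer's reverse complement GTGGTGGAACGCTGATGAGC matches the template at positions 87–106, so the product ends at position 106.
A 75 bp product then starts at position 106 − 75 + 1 = 32.
The forward primer is identical to the top strand there: TGACCACTGT.

5'-TGACCACTGT-3'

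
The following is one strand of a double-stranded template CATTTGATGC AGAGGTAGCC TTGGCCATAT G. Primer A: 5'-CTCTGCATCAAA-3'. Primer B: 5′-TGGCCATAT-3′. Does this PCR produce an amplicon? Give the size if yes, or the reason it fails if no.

No product — the primers' 3' ends point away from each other.

Primer A (CTCTGCATCAAA) has reverse complement TTTGATGCAGAG, which matches the top strand at positions 3–14; primer A anneals to the top strand there with its 3' end pointing upstream toward position 3.
Primer B (TGGCCATAT) matches the top strand directly at positions 22–30; it anneals to the bottom strand with its 3' end pointing downstream toward position 30.
The 3' ends diverge (primer A extends toward position 1, primer B toward position 31), so the primers never converge on a shared product.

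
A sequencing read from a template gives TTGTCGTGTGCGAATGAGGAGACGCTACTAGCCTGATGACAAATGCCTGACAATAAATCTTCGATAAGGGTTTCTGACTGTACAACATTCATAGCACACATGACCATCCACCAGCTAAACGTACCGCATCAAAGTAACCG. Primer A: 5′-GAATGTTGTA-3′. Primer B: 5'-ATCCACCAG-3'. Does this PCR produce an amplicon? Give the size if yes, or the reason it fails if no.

No product — the primers' 3' ends point away from each other.

Primer A (GAATGTTGTA) has reverse complement TACAACATTC, which matches the top strand at positions 81–90; primer A anneals to the top strand there with its 3' end pointing upstream toward position 81.
Primer B (ATCCACCAG) matches the top strand directly at positions 106–114; it anneals to the bottom strand with its 3' end pointing downstream toward position 114.
The 3' ends diverge (primer A extends toward position 1, primer B toward position 140), so the primers never converge on a shared product.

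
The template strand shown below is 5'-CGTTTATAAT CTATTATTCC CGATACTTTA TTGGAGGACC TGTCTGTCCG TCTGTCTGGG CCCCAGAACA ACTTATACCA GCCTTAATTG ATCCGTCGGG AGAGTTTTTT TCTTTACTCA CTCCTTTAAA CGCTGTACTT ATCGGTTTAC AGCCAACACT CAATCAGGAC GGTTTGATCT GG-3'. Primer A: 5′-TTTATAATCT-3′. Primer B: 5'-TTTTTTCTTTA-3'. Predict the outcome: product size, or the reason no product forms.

No product — both primers anneal to the same strand and extend in the same direction.

Primer A (TTTATAATCT) matches the top strand at positions 3–12 (3' end points downstream).
Primer B (TTTTTTCTTTA) also matches the top strand directly, at positions 106–116 — its reverse complement TAAAGAAAAAA is not present.
Both primers anneal to the bottom strand with 3' ends pointing the same way, so neither can prime synthesis back toward the other.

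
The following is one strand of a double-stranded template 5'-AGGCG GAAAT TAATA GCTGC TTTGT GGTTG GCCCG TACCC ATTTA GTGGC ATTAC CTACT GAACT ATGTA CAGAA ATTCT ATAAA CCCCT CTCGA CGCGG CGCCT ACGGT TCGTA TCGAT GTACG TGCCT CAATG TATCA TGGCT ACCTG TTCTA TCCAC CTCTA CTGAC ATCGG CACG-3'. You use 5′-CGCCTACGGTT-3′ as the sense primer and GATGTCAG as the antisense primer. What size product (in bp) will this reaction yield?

73 bp

The forward primer matches the template at positions 101–111.
Taking the reverse complement of GATGTCAG gives CTGACATC, found at positions 166–173 on the template; the primer anneals here to the top strand with its 3' end pointing upstream.
The product runs from position 101 to position 173, so its length is 173 − 101 + 1 = 73 bp.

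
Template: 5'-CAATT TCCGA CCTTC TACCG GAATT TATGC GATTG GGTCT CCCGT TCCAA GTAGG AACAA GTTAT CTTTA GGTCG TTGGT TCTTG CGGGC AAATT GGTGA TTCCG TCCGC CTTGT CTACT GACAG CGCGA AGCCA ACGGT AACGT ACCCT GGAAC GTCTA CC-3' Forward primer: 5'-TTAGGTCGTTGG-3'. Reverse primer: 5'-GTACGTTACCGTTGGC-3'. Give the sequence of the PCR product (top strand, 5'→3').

5'-TTAGGTCGTTGGTTCTTGCGGGCAAATTGGTGATTCCGTCCGCCTTGTCTACTGACAGCGCGAAGCCAACGGTAACGTAC-3'

The forward primer matches the template at positions 68–79.
The reverse primer's reverse complement is GCCAACGGTAACGTAC, which matches the template at positions 132–147.
The product is the template from position 68 through 147 (80 bp).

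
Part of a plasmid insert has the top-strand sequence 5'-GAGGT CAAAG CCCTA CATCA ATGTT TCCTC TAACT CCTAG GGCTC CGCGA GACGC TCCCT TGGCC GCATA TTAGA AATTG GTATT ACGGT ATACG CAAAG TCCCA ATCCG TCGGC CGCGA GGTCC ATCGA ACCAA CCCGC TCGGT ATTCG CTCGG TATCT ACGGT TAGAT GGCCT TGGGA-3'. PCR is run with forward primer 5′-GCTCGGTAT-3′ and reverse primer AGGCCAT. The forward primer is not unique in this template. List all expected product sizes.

The forward primer GCTCGGTAT matches the top strand at positions 139–147, 150–158.
The reverse primer's reverse complement is ATGGCCT, matching at positions 169–175.
Each forward site pairs with the reverse site to give a product ending at position 175: sizes 37, 26 bp.

37 bp, 26 bp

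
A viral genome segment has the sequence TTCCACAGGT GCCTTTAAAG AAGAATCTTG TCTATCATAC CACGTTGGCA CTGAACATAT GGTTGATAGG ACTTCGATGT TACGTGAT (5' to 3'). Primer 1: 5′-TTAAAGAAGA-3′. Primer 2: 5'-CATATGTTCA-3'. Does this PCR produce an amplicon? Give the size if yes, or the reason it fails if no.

Yes — a 47 bp product.

Primer 1 (TTAAAGAAGA) matches the top strand at positions 15–24; it acts as a forward primer.
Primer 2's reverse complement is TGAACATATG, matching the top strand at positions 52–61; it acts as a reverse primer.
The 3' ends face each other across positions 15–61, giving a 47 bp product.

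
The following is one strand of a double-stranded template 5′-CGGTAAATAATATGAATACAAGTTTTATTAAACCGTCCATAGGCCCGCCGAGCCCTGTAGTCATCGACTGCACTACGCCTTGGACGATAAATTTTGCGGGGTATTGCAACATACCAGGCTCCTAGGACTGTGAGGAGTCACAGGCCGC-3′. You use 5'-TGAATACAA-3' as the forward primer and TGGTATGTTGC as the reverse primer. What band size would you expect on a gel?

104 bp

Scanning the template, TGAATACAA occurs at positions 13–21; this primer anneals to the bottom strand there with its 3' end pointing downstream.
The reverse primer's reverse complement is GCAACATACCA, which matches the template at positions 106–116.
Product length = (reverse-primer end) − (forward-primer start) + 1 = 116 − 13 + 1 = 104 bp.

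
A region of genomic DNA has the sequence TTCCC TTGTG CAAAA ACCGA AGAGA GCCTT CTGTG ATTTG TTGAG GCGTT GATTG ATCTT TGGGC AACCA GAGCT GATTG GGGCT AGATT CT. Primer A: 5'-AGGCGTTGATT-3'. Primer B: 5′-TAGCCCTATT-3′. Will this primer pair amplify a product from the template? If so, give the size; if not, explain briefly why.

No product — primer B has no binding site in the template.

Primer B (TAGCCCTATT) does not match the top strand, and its reverse complement AATAGGGCTA does not match either.
With no annealing site for primer B, no amplification occurs.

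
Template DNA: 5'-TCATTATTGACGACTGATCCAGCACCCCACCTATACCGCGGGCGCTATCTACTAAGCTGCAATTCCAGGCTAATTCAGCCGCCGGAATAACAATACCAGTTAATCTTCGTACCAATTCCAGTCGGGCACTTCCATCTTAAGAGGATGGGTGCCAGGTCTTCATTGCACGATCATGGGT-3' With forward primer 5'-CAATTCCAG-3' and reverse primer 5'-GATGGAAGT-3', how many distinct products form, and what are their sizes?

Two products: 77 bp, 24 bp

The forward primer CAATTCCAG matches the top strand at positions 60–68, 113–121.
The reverse primer's reverse complement is ACTTCCATC, matching at positions 128–136.
Each forward site pairs with the reverse site to give a product ending at position 136: sizes 77, 24 bp.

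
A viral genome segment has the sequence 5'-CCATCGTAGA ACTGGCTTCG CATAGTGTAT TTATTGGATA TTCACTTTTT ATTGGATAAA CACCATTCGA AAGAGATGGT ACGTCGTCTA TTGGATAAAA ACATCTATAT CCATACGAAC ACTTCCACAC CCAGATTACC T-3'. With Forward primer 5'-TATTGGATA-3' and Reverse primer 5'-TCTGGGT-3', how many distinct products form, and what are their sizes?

Three products: 104 bp, 86 bp, 47 bp

The forward primer TATTGGATA matches the top strand at positions 32–40, 50–58, 89–97.
The reverse primer's reverse complement is ACCCAGA, matching at positions 129–135.
Each forward site pairs with the reverse site to give a product ending at position 135: sizes 104, 86, 47 bp.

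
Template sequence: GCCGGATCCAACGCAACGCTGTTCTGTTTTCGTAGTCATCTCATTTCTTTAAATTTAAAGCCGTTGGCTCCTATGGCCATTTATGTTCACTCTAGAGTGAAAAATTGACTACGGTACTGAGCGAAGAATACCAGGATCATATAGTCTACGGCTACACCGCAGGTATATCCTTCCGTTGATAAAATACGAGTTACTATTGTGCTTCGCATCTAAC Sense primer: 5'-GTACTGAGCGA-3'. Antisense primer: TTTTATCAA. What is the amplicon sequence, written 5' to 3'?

Scanning the template, GTACTGAGCGA occurs at positions 114–124; this primer anneals to the bottom strand there with its 3' end pointing downstream.
Reverse complement of the reverse primer: TTGATAAAA. This occurs on the top strand at positions 176–184.
The product is the template from position 114 through 184 (71 bp).

5'-GTACTGAGCGAAGAATACCAGGATCATATAGTCTACGGCTACACCGCAGGTATATCCTTCCGTTGATAAAA-3'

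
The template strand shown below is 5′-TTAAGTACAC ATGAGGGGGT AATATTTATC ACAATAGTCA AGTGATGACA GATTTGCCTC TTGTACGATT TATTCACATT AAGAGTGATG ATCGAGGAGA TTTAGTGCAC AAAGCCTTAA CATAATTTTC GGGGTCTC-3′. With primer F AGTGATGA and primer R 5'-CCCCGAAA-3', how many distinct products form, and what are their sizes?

The forward primer AGTGATGA matches the top strand at positions 41–48, 84–91.
The reverse primer's reverse complement is TTTCGGGG, matching at positions 127–134.
Each forward site pairs with the reverse site to give a product ending at position 134: sizes 94, 51 bp.

Two products: 94 bp, 51 bp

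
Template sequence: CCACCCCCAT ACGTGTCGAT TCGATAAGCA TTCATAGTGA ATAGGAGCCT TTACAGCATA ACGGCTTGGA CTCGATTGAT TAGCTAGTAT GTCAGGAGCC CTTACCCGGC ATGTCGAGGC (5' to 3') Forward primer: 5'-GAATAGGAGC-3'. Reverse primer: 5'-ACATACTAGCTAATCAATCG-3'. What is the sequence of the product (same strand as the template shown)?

5'-GAATAGGAGCCTTTACAGCATAACGGCTTGGACTCGATTGATTAGCTAGTATGT-3'

Forward primer GAATAGGAGC is found on the top strand at positions 39–48.
Taking the reverse complement of ACATACTAGCTAATCAATCG gives CGATTGATTAGCTAGTATGT, found at positions 73–92 on the template; the primer anneals here to the top strand with its 3' end pointing upstream.
The product is the template from position 39 through 92 (54 bp).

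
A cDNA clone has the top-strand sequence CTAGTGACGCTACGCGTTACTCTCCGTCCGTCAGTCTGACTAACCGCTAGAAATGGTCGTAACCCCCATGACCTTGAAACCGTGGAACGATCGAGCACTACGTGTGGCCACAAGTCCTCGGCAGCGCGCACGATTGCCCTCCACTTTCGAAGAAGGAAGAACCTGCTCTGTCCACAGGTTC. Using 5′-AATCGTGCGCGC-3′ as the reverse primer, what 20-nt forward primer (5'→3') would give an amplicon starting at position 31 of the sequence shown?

5'-TCAGTCTGACTAACCGCTAG-3'

The reverse primer's reverse complement GCGCGCACGATT matches the template at positions 124–135; the product starts at position 31.
The forward primer is identical to the top strand over positions 31–50: TCAGTCTGACTAACCGCTAG.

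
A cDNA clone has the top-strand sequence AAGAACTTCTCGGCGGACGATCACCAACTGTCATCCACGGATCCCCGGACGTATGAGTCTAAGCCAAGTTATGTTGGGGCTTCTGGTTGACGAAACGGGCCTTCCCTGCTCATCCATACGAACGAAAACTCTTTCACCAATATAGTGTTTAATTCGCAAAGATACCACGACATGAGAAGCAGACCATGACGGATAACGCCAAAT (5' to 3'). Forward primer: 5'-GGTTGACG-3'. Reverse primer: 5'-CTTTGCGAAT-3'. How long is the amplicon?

77 bp

The forward primer matches the template at positions 85–92.
Reverse complement of the reverse primer: ATTCGCAAAG. This occurs on the top strand at positions 152–161.
Amplicon spans positions 85–161: 77 bp.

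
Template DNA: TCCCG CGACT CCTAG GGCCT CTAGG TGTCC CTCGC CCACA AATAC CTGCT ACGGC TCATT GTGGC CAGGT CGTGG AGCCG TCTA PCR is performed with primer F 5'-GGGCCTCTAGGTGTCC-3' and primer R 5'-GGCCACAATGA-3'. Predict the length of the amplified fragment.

Scanning the template, GGGCCTCTAGGTGTCC occurs at positions 15–30; this primer anneals to the bottom strand there with its 3' end pointing downstream.
Reverse complement of the reverse primer: TCATTGTGGCC. This occurs on the top strand at positions 56–66.
The product runs from position 15 to position 66, so its length is 66 − 15 + 1 = 52 bp.

52 bp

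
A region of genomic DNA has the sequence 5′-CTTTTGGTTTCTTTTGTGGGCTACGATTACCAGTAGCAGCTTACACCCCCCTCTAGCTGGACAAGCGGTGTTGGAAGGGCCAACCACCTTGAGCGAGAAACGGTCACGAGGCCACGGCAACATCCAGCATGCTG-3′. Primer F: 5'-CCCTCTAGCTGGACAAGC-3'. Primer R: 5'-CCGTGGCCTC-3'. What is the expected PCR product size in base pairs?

The forward primer matches the template at positions 49–66.
Taking the reverse complement of CCGTGGCCTC gives GAGGCCACGG, found at positions 108–117 on the template; the primer anneals here to the top strand with its 3' end pointing upstream.
Product length = (reverse-primer end) − (forward-primer start) + 1 = 117 − 49 + 1 = 69 bp.

69 bp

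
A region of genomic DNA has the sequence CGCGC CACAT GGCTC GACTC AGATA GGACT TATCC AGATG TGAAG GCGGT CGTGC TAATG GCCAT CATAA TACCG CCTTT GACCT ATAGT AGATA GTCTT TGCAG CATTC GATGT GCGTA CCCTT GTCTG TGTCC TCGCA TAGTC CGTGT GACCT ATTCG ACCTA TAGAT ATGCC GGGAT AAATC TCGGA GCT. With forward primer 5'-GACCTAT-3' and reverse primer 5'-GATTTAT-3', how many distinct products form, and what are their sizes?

Three products: 105 bp, 35 bp, 26 bp

The forward primer GACCTAT matches the top strand at positions 81–87, 151–157, 160–166.
The reverse primer's reverse complement is ATAAATC, matching at positions 179–185.
Each forward site pairs with the reverse site to give a product ending at position 185: sizes 105, 35, 26 bp.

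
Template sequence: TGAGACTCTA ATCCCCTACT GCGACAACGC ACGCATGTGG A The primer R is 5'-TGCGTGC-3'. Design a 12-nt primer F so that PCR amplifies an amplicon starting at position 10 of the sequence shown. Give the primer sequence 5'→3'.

5'-AATCCCCTACTG-3'

The reverse primer's reverse complement GCACGCA matches the template at positions 29–35; the product starts at position 10.
The forward primer is identical to the top strand over positions 10–21: AATCCCCTACTG.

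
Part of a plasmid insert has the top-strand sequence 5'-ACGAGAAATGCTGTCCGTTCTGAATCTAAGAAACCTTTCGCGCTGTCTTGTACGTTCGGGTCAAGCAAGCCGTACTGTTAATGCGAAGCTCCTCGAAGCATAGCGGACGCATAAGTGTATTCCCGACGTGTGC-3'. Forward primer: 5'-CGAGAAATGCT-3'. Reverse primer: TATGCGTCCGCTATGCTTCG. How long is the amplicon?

Forward primer CGAGAAATGCT is found on the top strand at positions 2–12.
Reverse complement of the reverse primer: CGAAGCATAGCGGACGCATA. This occurs on the top strand at positions 94–113.
Amplicon spans positions 2–113: 112 bp.

112 bp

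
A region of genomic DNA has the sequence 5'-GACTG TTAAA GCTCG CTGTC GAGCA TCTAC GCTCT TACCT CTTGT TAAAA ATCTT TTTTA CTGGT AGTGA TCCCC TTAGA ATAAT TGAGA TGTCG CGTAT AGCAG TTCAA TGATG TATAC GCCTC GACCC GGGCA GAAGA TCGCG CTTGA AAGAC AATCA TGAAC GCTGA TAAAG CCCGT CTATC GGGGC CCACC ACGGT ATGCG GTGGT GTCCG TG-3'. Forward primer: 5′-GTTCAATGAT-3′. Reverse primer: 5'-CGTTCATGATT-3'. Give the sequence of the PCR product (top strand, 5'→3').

Scanning the template, GTTCAATGAT occurs at positions 105–114; this primer anneals to the bottom strand there with its 3' end pointing downstream.
Taking the reverse complement of CGTTCATGATT gives AATCATGAACG, found at positions 156–166 on the template; the primer anneals here to the top strand with its 3' end pointing upstream.
The product is the template from position 105 through 166 (62 bp).

5'-GTTCAATGATGTATACGCCTCGACCCGGGCAGAAGATCGCGCTTGAAAGACAATCATGAACG-3'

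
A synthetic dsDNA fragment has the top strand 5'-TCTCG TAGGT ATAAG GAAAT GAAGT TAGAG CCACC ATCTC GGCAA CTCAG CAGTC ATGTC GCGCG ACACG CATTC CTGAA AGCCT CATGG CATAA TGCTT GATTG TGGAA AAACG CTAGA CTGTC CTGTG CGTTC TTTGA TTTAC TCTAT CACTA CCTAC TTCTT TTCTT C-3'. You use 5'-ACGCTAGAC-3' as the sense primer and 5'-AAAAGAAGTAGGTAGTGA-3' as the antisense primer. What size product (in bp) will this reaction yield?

55 bp

The forward primer matches the template at positions 113–121.
Reverse complement of the reverse primer: TCACTACCTACTTCTTTT. This occurs on the top strand at positions 150–167.
Product length = (reverse-primer end) − (forward-primer start) + 1 = 167 − 113 + 1 = 55 bp.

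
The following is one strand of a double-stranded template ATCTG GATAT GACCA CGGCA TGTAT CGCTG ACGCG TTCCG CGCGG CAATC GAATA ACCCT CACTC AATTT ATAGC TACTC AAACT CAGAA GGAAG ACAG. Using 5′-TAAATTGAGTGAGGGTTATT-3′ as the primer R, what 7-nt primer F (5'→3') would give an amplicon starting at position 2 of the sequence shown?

The reverse primer's reverse complement AATAACCCTCACTCAATTTA matches the template at positions 52–71; the product starts at position 2.
The forward primer is identical to the top strand over positions 2–8: TCTGGAT.

5'-TCTGGAT-3'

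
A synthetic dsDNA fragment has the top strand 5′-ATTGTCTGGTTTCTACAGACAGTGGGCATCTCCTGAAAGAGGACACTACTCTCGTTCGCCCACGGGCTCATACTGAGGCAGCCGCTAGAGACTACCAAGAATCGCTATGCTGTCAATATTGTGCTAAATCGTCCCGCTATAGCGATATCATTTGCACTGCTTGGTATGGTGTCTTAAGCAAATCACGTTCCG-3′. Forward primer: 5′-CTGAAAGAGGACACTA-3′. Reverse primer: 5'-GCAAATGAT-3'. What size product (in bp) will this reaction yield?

Scanning the template, CTGAAAGAGGACACTA occurs at positions 33–48; this primer anneals to the bottom strand there with its 3' end pointing downstream.
Taking the reverse complement of GCAAATGAT gives ATCATTTGC, found at positions 147–155 on the template; the primer anneals here to the top strand with its 3' end pointing upstream.
The product runs from position 33 to position 155, so its length is 155 − 33 + 1 = 123 bp.

123 bp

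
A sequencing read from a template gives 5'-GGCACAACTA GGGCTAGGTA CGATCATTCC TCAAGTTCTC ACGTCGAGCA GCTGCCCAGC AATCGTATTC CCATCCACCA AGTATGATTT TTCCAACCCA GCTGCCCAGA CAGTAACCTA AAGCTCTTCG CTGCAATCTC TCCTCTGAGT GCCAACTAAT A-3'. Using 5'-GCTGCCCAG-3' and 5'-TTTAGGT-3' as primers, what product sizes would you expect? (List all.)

72 bp, 22 bp

The forward primer GCTGCCCAG matches the top strand at positions 51–59, 101–109.
The reverse primer's reverse complement is ACCTAAA, matching at positions 116–122.
Each forward site pairs with the reverse site to give a product ending at position 122: sizes 72, 22 bp.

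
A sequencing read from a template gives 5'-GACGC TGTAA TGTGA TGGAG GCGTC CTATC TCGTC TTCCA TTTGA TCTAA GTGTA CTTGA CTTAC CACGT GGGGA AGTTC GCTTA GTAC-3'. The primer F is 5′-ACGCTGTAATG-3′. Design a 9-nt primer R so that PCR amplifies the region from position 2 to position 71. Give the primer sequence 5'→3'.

5'-CACGTGGTA-3'

The product's 3' end on the top strand is position 71.
The reverse primer anneals to the top strand over positions 63–71, i.e. to TACCACGTG.
Its sequence written 5'→3' is the reverse complement: CACGTGGTA.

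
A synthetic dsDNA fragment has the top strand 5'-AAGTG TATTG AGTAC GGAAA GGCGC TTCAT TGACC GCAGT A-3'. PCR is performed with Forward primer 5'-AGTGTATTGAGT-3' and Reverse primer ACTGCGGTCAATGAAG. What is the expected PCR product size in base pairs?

Scanning the template, AGTGTATTGAGT occurs at positions 2–13; this primer anneals to the bottom strand there with its 3' end pointing downstream.
Taking the reverse complement of ACTGCGGTCAATGAAG gives CTTCATTGACCGCAGT, found at positions 25–40 on the template; the primer anneals here to the top strand with its 3' end pointing upstream.
The product runs from position 2 to position 40, so its length is 40 − 2 + 1 = 39 bp.

39 bp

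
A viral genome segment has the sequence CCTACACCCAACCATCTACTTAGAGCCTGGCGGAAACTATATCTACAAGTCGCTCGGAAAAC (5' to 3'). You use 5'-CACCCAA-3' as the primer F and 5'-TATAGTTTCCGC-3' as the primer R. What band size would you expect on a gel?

Scanning the template, CACCCAA occurs at positions 5–11; this primer anneals to the bottom strand there with its 3' end pointing downstream.
Taking the reverse complement of TATAGTTTCCGC gives GCGGAAACTATA, found at positions 30–41 on the template; the primer anneals here to the top strand with its 3' end pointing upstream.
Product length = (reverse-primer end) − (forward-primer start) + 1 = 41 − 5 + 1 = 37 bp.

37 bp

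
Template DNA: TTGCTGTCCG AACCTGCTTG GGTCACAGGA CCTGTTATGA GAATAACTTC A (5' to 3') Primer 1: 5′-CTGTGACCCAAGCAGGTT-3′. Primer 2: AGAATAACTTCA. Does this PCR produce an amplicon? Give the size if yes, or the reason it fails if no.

Primer 1 (CTGTGACCCAAGCAGGTT) has reverse complement AACCTGCTTGGGTCACAG, which matches the top strand at positions 11–28; primer 1 anneals to the top strand there with its 3' end pointing upstream toward position 11.
Primer 2 (AGAATAACTTCA) matches the top strand directly at positions 40–51; it anneals to the bottom strand with its 3' end pointing downstream toward position 51.
The 3' ends diverge (primer 1 extends toward position 1, primer 2 toward position 51), so the primers never converge on a shared product.

No product — the primers' 3' ends point away from each other.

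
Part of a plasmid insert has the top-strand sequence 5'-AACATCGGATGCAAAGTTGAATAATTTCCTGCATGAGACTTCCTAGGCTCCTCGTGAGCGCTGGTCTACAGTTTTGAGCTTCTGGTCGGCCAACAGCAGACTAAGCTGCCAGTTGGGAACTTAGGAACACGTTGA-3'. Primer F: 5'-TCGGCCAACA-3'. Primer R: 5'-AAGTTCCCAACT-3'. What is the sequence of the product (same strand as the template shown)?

5'-TCGGCCAACAGCAGACTAAGCTGCCAGTTGGGAACTT-3'

The forward primer matches the template at positions 86–95.
The reverse primer's reverse complement is AGTTGGGAACTT, which matches the template at positions 111–122.
The product is the template from position 86 through 122 (37 bp).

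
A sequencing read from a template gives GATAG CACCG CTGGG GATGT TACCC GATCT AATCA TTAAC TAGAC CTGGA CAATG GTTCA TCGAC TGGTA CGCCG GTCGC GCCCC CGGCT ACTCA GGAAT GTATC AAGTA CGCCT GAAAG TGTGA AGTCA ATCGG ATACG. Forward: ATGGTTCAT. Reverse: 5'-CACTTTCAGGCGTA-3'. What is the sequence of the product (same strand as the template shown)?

Scanning the template, ATGGTTCAT occurs at positions 53–61; this primer anneals to the bottom strand there with its 3' end pointing downstream.
Taking the reverse complement of CACTTTCAGGCGTA gives TACGCCTGAAAGTG, found at positions 109–122 on the template; the primer anneals here to the top strand with its 3' end pointing upstream.
The product is the template from position 53 through 122 (70 bp).

5'-ATGGTTCATCGACTGGTACGCCGGTCGCGCCCCCGGCTACTCAGGAATGTATCAAGTACGCCTGAAAGTG-3'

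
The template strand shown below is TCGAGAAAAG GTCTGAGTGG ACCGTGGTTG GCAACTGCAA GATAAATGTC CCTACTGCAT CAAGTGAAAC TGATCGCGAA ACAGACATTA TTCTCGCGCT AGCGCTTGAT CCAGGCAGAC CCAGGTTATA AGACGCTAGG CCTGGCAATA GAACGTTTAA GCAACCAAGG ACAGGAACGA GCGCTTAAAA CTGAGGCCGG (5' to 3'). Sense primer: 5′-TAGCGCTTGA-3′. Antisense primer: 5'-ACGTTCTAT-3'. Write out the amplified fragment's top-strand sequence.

Forward primer TAGCGCTTGA is found on the top strand at positions 100–109.
The reverse primer's reverse complement is ATAGAACGT, which matches the template at positions 148–156.
The product is the template from position 100 through 156 (57 bp).

5'-TAGCGCTTGATCCAGGCAGACCCAGGTTATAAGACGCTAGGCCTGGCAATAGAACGT-3'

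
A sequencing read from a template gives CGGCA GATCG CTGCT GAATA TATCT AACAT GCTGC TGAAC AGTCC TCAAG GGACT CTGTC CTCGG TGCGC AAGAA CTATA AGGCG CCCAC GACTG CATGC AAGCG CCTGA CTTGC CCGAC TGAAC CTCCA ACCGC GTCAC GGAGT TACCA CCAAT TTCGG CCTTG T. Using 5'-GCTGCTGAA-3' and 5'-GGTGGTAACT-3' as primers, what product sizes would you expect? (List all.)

The forward primer GCTGCTGAA matches the top strand at positions 10–18, 31–39.
The reverse primer's reverse complement is AGTTACCACC, matching at positions 143–152.
Each forward site pairs with the reverse site to give a product ending at position 152: sizes 143, 122 bp.

143 bp, 122 bp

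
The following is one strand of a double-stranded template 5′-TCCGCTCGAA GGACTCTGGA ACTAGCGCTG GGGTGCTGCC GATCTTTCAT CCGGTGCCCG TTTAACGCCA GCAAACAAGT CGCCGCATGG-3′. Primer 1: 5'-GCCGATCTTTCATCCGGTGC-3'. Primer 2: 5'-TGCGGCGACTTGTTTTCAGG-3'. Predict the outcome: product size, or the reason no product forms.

Primer 2 (TGCGGCGACTTGTTTTCAGG) does not match the top strand, and its reverse complement CCTGAAAACAAGTCGCCGCA does not match either.
With no annealing site for primer 2, no amplification occurs.

No product — primer 2 has no binding site in the template.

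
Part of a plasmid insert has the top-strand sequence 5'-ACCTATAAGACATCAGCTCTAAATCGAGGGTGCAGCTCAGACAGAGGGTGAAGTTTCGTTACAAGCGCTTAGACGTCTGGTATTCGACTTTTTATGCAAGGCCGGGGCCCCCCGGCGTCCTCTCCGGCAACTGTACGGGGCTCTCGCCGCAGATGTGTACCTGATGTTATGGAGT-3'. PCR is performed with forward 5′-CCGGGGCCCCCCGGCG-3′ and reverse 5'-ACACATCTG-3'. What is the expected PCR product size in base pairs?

57 bp

Scanning the template, CCGGGGCCCCCCGGCG occurs at positions 102–117; this primer anneals to the bottom strand there with its 3' end pointing downstream.
The reverse primer's reverse complement is CAGATGTGT, which matches the template at positions 150–158.
Amplicon spans positions 102–158: 57 bp.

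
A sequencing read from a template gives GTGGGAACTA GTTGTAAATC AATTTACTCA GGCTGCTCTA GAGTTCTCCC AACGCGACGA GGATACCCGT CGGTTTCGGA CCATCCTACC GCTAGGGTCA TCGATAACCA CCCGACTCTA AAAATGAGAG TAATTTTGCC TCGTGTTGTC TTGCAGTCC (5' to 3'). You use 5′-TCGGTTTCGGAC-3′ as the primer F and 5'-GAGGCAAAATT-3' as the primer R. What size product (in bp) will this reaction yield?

73 bp

Scanning the template, TCGGTTTCGGAC occurs at positions 70–81; this primer anneals to the bottom strand there with its 3' end pointing downstream.
Taking the reverse complement of GAGGCAAAATT gives AATTTTGCCTC, found at positions 132–142 on the template; the primer anneals here to the top strand with its 3' end pointing upstream.
Amplicon spans positions 70–142: 73 bp.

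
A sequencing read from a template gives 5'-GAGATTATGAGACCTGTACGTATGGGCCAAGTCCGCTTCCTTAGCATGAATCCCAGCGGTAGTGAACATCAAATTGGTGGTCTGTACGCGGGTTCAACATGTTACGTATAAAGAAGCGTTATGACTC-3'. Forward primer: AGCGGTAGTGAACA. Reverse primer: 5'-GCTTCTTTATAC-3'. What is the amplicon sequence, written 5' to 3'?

5'-AGCGGTAGTGAACATCAAATTGGTGGTCTGTACGCGGGTTCAACATGTTACGTATAAAGAAGC-3'

Scanning the template, AGCGGTAGTGAACA occurs at positions 55–68; this primer anneals to the bottom strand there with its 3' end pointing downstream.
Reverse complement of the reverse primer: GTATAAAGAAGC. This occurs on the top strand at positions 106–117.
The product is the template from position 55 through 117 (63 bp).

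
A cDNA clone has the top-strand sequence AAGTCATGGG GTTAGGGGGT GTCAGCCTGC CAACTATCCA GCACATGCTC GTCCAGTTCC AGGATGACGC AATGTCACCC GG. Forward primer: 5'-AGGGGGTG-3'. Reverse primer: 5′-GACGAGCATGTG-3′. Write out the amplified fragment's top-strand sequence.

5'-AGGGGGTGTCAGCCTGCCAACTATCCAGCACATGCTCGTC-3'

Scanning the template, AGGGGGTG occurs at positions 14–21; this primer anneals to the bottom strand there with its 3' end pointing downstream.
Reverse complement of the reverse primer: CACATGCTCGTC. This occurs on the top strand at positions 42–53.
The product is the template from position 14 through 53 (40 bp).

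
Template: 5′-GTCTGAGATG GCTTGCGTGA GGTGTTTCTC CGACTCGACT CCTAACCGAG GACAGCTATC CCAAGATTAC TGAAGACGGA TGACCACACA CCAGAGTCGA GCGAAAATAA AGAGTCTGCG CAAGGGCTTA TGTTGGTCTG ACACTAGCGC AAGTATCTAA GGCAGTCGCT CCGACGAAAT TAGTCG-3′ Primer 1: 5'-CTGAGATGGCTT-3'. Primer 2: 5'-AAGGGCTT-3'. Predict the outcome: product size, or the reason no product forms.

Primer 1 (CTGAGATGGCTT) matches the top strand at positions 3–14 (3' end points downstream).
Primer 2 (AAGGGCTT) also matches the top strand directly, at positions 122–129 — its reverse complement AAGCCCTT is not present.
Both primers anneal to the bottom strand with 3' ends pointing the same way, so neither can prime synthesis back toward the other.

No product — both primers anneal to the same strand and extend in the same direction.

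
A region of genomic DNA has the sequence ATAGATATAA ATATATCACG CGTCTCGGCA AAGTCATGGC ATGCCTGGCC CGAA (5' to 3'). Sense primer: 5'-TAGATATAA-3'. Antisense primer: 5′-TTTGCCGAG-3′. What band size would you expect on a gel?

31 bp

Scanning the template, TAGATATAA occurs at positions 2–10; this primer anneals to the bottom strand there with its 3' end pointing downstream.
Taking the reverse complement of TTTGCCGAG gives CTCGGCAAA, found at positions 24–32 on the template; the primer anneals here to the top strand with its 3' end pointing upstream.
The product runs from position 2 to position 32, so its length is 32 − 2 + 1 = 31 bp.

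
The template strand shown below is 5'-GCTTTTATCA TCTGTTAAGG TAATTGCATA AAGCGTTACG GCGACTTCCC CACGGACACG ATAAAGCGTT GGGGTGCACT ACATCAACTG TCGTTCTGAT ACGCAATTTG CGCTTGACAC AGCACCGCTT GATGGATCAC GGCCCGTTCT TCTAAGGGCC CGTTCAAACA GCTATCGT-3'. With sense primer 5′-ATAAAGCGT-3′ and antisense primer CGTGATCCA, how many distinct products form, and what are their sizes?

The forward primer ATAAAGCGT matches the top strand at positions 28–36, 61–69.
The reverse primer's reverse complement is TGGATCACG, matching at positions 133–141.
Each forward site pairs with the reverse site to give a product ending at position 141: sizes 114, 81 bp.

Two products: 114 bp, 81 bp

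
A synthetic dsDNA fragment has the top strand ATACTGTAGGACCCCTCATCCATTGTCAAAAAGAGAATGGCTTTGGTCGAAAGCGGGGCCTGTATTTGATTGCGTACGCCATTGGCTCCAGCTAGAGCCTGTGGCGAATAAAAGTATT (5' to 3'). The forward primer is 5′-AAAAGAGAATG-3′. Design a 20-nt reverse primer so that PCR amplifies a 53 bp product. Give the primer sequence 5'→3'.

The forward primer binds at positions 29–39, so a 53 bp product ends at position 29 + 53 − 1 = 81.
The reverse primer anneals to the top strand over positions 62–81, i.e. to GTATTTGATTGCGTACGCCA.
Its sequence written 5'→3' is the reverse complement: TGGCGTACGCAATCAAATAC.

5'-TGGCGTACGCAATCAAATAC-3'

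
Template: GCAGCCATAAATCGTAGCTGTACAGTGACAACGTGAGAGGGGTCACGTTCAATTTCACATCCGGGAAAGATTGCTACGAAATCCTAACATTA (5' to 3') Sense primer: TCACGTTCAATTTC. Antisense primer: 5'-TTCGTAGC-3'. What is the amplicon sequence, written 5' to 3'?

Forward primer TCACGTTCAATTTC is found on the top strand at positions 43–56.
Reverse complement of the reverse primer: GCTACGAA. This occurs on the top strand at positions 73–80.
The product is the template from position 43 through 80 (38 bp).

5'-TCACGTTCAATTTCACATCCGGGAAAGATTGCTACGAA-3'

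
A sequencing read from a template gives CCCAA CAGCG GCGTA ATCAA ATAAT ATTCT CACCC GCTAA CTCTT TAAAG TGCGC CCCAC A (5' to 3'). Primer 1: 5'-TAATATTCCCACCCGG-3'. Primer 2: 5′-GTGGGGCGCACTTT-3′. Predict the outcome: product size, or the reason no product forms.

No product — primer 1 has no binding site in the template.

Primer 1 (TAATATTCCCACCCGG) does not match the top strand, and its reverse complement CCGGGTGGGAATATTA does not match either.
With no annealing site for primer 1, no amplification occurs.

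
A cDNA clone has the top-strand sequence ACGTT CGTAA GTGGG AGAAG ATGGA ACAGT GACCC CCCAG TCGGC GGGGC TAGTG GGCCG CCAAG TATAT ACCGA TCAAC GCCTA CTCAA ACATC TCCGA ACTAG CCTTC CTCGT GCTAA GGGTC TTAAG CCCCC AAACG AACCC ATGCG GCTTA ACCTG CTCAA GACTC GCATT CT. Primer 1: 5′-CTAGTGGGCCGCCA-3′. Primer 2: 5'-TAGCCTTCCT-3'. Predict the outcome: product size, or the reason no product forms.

No product — both primers anneal to the same strand and extend in the same direction.

Primer 1 (CTAGTGGGCCGCCA) matches the top strand at positions 50–63 (3' end points downstream).
Primer 2 (TAGCCTTCCT) also matches the top strand directly, at positions 103–112 — its reverse complement AGGAAGGCTA is not present.
Both primers anneal to the bottom strand with 3' ends pointing the same way, so neither can prime synthesis back toward the other.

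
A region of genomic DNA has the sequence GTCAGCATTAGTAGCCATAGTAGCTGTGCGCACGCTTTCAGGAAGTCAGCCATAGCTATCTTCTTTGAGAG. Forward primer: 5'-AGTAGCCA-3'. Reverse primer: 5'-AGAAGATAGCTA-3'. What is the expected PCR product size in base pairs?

The forward primer matches the template at positions 10–17.
Reverse complement of the reverse primer: TAGCTATCTTCT. This occurs on the top strand at positions 53–64.
Product length = (reverse-primer end) − (forward-primer start) + 1 = 64 − 10 + 1 = 55 bp.

55 bp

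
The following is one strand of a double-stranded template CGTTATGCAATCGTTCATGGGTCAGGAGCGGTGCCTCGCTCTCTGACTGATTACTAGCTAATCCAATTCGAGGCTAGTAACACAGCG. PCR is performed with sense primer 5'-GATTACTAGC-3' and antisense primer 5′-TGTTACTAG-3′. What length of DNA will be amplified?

Scanning the template, GATTACTAGC occurs at positions 49–58; this primer anneals to the bottom strand there with its 3' end pointing downstream.
Taking the reverse complement of TGTTACTAG gives CTAGTAACA, found at positions 74–82 on the template; the primer anneals here to the top strand with its 3' end pointing upstream.
Amplicon spans positions 49–82: 34 bp.

34 bp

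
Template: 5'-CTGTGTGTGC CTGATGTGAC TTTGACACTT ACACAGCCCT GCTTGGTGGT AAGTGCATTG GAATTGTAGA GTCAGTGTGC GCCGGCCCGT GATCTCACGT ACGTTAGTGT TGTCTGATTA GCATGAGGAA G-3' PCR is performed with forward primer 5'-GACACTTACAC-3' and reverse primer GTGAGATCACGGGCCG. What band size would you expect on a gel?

The forward primer matches the template at positions 24–34.
Reverse complement of the reverse primer: CGGCCCGTGATCTCAC. This occurs on the top strand at positions 83–98.
Amplicon spans positions 24–98: 75 bp.

75 bp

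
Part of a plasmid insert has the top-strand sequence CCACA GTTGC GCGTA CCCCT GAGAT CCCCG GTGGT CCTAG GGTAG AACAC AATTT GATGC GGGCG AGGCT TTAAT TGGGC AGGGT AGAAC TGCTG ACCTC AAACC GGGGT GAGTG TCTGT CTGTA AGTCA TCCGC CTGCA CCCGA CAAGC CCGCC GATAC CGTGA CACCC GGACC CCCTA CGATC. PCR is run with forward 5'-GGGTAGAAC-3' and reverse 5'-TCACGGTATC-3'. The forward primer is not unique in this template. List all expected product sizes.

The forward primer GGGTAGAAC matches the top strand at positions 40–48, 82–90.
The reverse primer's reverse complement is GATACCGTGA, matching at positions 156–165.
Each forward site pairs with the reverse site to give a product ending at position 165: sizes 126, 84 bp.

126 bp, 84 bp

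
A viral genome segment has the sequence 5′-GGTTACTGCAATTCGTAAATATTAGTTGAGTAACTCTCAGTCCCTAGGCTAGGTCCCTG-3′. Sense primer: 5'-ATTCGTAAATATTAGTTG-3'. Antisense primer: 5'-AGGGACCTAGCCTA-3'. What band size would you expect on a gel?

The forward primer matches the template at positions 11–28.
Taking the reverse complement of AGGGACCTAGCCTA gives TAGGCTAGGTCCCT, found at positions 45–58 on the template; the primer anneals here to the top strand with its 3' end pointing upstream.
Product length = (reverse-primer end) − (forward-primer start) + 1 = 58 − 11 + 1 = 48 bp.

48 bp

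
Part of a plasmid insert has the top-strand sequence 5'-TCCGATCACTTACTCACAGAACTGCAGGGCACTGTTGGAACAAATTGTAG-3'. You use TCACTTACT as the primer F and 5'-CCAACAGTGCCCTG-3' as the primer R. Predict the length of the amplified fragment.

33 bp

The forward primer matches the template at positions 6–14.
Taking the reverse complement of CCAACAGTGCCCTG gives CAGGGCACTGTTGG, found at positions 25–38 on the template; the primer anneals here to the top strand with its 3' end pointing upstream.
Amplicon spans positions 6–38: 33 bp.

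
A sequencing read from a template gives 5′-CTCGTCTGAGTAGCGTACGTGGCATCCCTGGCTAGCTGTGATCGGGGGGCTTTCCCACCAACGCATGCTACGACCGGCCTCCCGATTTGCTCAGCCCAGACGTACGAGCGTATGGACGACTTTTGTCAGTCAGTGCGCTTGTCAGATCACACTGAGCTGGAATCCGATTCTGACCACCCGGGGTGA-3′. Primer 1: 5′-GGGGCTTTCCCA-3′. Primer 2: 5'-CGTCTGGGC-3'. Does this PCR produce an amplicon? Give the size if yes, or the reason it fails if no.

Yes — a 57 bp product.

Primer 1 (GGGGCTTTCCCA) matches the top strand at positions 46–57; it acts as a forward primer.
Primer 2's reverse complement is GCCCAGACG, matching the top strand at positions 94–102; it acts as a reverse primer.
The 3' ends face each other across positions 46–102, giving a 57 bp product.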